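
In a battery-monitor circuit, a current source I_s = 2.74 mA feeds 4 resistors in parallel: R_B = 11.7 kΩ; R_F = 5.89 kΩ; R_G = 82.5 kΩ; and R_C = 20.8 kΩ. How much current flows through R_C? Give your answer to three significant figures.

I ≈ 0.418 mA

Conductances: ΣG = 1/11.7 + 1/5.89 + 1/82.5 + 1/20.8 = 0.3154 (1/kΩ).
Current divider: I(R_C) = I_s · G_k/ΣG = 2.74 × (0.04808/0.3154) = 2.74 × 0.1524 = 0.4176 mA.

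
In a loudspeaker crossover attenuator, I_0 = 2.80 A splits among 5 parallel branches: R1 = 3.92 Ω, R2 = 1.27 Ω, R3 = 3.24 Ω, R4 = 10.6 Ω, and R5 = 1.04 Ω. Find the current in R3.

I ≈ 0.359 A

Conductances: ΣG = 1/3.92 + 1/1.27 + 1/3.24 + 1/10.6 + 1/1.04 = 2.407 (1/Ω).
Current divider: I(R3) = I_0 · G_k/ΣG = 2.80 × (0.3086/2.407) = 2.80 × 0.1282 = 0.3590 A.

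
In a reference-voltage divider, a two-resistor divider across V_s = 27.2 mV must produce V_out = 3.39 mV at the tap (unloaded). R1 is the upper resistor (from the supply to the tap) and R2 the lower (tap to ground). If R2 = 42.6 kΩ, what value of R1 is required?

R1 ≈ 299 kΩ

Required fraction k = V_out/V_s = 0.1246.
So R1 = R2 · (V_s/V_out − 1) = 42.6 × (27.2/3.39 − 1) = 42.6 × 7.024 = 299.2 kΩ.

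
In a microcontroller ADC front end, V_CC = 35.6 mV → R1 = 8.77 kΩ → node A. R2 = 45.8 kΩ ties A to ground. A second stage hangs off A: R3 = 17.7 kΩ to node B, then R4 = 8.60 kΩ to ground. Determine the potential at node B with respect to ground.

The second stage (R3 + R4 = 26.30 kΩ) loads node A in parallel with R2.
R2 ‖ (R3+R4) = 16.71 kΩ.
V_A = 35.6 × 16.71/(8.77 + 16.71) = 23.35 mV.
Stage 2 is unloaded, so V_B = V_A · R4/(R3+R4) = 23.35 × 8.60/26.30 = 7.634 mV.

V_B ≈ 7.63 mV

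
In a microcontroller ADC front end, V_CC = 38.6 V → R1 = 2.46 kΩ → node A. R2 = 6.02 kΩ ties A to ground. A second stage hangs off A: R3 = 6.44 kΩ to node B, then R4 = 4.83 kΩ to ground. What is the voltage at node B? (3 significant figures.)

Node A sees R2 in parallel with the series input of stage 2, R3 + R4 = 11.27 kΩ.
Effective lower resistance at A: R2 ‖ 11.27 = 3.924 kΩ.
So V_A = 38.6 × 0.6147 = 23.73 V.
V_B = V_A × 0.4286 = 10.17 V.

V_B ≈ 10.2 V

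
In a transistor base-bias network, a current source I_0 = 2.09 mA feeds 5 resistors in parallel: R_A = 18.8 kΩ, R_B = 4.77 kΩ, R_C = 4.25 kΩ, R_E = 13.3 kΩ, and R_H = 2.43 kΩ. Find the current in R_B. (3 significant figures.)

I ≈ 0.445 mA

Conductances: ΣG = 1/18.8 + 1/4.77 + 1/4.25 + 1/13.3 + 1/2.43 = 0.9848 (1/kΩ).
By the current-divider rule, I = I_0 · G_k/ΣG = 2.09 × 0.2129 = 0.4449 mA.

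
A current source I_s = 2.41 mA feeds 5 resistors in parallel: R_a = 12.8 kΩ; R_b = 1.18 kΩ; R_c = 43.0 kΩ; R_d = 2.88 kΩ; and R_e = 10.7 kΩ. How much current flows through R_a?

ΣG = 1/12.8 + 1/1.18 + 1/43.0 + 1/2.88 + 1/10.7 = 1.390.
By the current-divider rule, I = I_s · G_k/ΣG = 2.41 × 0.05622 = 0.1355 mA.

I ≈ 0.136 mA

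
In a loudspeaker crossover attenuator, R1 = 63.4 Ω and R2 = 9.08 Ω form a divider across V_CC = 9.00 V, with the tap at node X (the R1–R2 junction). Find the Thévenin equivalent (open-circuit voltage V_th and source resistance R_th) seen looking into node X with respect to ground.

V_th ≈ 1.13 V, R_th ≈ 7.94 Ω

Open-circuit (no load on X): V_th = V_CC · R2/(R1 + R2) = 9.00 × 9.08/(63.40 + 9.08) = 1.127 V.
Zeroing V_CC shorts the top of R1 to ground, so R_th = R1 ‖ R2 = 7.942 Ω.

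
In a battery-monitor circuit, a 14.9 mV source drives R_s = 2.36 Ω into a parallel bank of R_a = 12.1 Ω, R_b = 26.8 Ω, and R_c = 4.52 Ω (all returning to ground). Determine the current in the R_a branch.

Combine the parallel branches: R_p = (1/12.1 + 1/26.8 + 1/4.52)⁻¹ = 2.931 Ω.
Node voltage V_A = V_CC · R_p/(R_s + R_p) = 14.9 × 0.5539 = 8.254 mV.
Branch current I = V_A/R_a = 8.254/12.1 = 0.6821 mA.

I ≈ 0.682 mA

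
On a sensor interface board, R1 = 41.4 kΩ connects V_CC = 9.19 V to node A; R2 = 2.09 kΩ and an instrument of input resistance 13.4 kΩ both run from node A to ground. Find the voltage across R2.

V_out ≈ 0.385 V

First combine the lower leg with the load: R2 ‖ R_L = 1.808 kΩ.
Then V_out = V_CC · R2'/(R1 + R2') = 9.19 × 1.808/43.21 = 0.3845 V.
(Unloaded it would be 0.442 V; the load pulls it down.)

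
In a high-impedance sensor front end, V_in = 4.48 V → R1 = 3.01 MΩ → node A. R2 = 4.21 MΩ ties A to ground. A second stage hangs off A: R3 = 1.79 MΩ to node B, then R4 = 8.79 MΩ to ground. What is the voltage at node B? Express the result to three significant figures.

Looking into the second stage from A: R3 + R4 = 10.58 MΩ appears in parallel with R2.
Effective lower resistance at A: R2 ‖ 10.58 = 3.012 MΩ.
First divider: V_A = V_in · 3.012/(3.01 + 3.012) = 2.241 V.
Then the unloaded second divider: V_B = V_A × R4/(R3+R4) = 2.241 × 0.8308 = 1.862 V.

V_B ≈ 1.86 V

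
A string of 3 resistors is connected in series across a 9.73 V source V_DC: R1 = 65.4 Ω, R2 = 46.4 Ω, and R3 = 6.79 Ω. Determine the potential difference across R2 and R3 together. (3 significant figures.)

V ≈ 4.36 V

Total series resistance ΣR = 65.4 + 46.4 + 6.79 = 118.6 Ω.
R_{R2..R3} = 46.4 + 6.79 = 53.19 Ω.
Voltage divider: V = V_DC · (53.19 / 118.6) = 9.73 × 0.4485 = 4.364 V.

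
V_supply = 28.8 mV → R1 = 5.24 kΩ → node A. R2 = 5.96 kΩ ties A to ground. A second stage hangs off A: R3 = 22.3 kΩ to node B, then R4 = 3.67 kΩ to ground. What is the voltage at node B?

V_B ≈ 1.96 mV

Looking into the second stage from A: R3 + R4 = 25.97 kΩ appears in parallel with R2.
Effective lower resistance at A: R2 ‖ 25.97 = 4.848 kΩ.
So V_A = 28.8 × 0.4805 = 13.84 mV.
Stage 2 is unloaded, so V_B = V_A · R4/(R3+R4) = 13.84 × 3.67/25.97 = 1.956 mV.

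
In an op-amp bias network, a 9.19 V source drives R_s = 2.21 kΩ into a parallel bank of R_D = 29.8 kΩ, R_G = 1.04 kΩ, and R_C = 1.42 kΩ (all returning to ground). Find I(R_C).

I ≈ 1.36 mA

Equivalent of the parallel group: R_p = 0.5885 kΩ.
V_A by voltage divider: V_A = 9.19 × 0.5885/(2.21 + 0.5885) = 1.932 V.
I(R_C) = V_A / R_C = 1.932/1.42 = 1.361 mA.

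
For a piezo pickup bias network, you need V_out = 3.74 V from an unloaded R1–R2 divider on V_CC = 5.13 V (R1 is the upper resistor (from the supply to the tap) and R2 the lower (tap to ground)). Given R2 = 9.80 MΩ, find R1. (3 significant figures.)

The divider ratio is R2/(R1+R2) = 3.74/5.13 = 0.7290.
So R1 = R2 · (V_CC/V_out − 1) = 9.80 × (5.13/3.74 − 1) = 9.80 × 0.3717 = 3.642 MΩ.

R1 ≈ 3.64 MΩ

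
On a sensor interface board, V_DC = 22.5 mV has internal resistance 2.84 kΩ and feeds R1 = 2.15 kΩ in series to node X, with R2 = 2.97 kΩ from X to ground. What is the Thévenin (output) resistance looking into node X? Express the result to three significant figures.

R_th ≈ 1.86 kΩ

R1' = 2.84 + 2.15 = 4.990 kΩ (source resistance + R1).
Looking into X with the source shorted: R_th = R1'·R2/(R1'+R2) = 4.990 × 2.97/7.960 = 1.862 kΩ.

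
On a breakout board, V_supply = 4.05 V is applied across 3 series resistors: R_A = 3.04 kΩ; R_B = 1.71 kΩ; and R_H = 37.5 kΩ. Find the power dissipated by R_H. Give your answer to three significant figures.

P ≈ 0.345 mW

The common current is I = 4.05/42.25 = 0.09586 mA.
V(R_H) = I·R = 3.595 V; P = V·I = 3.595 × 0.09586 = 0.3446 mW.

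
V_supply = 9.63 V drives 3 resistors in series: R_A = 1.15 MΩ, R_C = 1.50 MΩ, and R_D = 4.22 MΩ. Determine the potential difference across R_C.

Series total: ΣR = 1.15 + 1.50 + 4.22 = 6.870 MΩ.
V = V_supply · R/ΣR = 9.63 × 0.2183 = 2.103 V.

V ≈ 2.10 V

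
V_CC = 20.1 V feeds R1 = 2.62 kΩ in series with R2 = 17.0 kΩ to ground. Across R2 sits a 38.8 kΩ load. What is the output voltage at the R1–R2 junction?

The load sits in parallel with R2, giving an effective lower resistance R2' = R2·R_L/(R2+R_L) = 11.82 kΩ.
Voltage divider with the loaded lower leg: V_out = 20.1 × 11.82/(2.62 + 11.82) = 20.1 × 0.8186 = 16.45 V.
(Unloaded it would be 17.4 V; the load pulls it down.)

V_out ≈ 16.5 V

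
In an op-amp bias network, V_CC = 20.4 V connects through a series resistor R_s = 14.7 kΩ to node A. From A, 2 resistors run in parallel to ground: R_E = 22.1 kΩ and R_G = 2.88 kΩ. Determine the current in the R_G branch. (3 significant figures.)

I ≈ 1.05 mA

Parallel bank: R_p = 1/(1/22.1 + 1/2.88) = 2.548 kΩ.
Node voltage V_A = V_CC · R_p/(R_s + R_p) = 20.4 × 0.1477 = 3.014 V.
I(R_G) = V_A / R_G = 3.014/2.88 = 1.046 mA.
(Check via current divider: I_total = 1.183 mA; share G_k/ΣG = 0.8847 → same result.)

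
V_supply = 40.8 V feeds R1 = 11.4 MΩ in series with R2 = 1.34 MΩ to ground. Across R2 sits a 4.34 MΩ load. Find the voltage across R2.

V_out ≈ 3.36 V

R2 ‖ R_L = (1.34 × 4.34)/(1.34 + 4.34) = 1.024 MΩ.
Voltage divider with the loaded lower leg: V_out = 40.8 × 1.024/(11.4 + 1.024) = 40.8 × 0.08241 = 3.362 V.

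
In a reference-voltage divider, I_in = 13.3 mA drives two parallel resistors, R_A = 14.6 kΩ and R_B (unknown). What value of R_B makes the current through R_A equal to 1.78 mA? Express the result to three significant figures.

The fraction through R_A equals R_B/(R_A+R_B).
With f = 0.1338, R_B = R_A · f/(1−f) = 14.6 × 0.1545 = 2.256 kΩ.

R_B ≈ 2.26 kΩ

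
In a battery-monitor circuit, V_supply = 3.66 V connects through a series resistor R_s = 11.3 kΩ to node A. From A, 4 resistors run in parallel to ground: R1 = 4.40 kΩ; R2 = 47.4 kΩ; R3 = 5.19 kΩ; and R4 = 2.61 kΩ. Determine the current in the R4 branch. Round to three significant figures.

I ≈ 0.136 mA

Parallel bank: R_p = 1/(1/4.40 + 1/47.4 + 1/5.19 + 1/2.61) = 1.213 kΩ.
Node voltage V_A = V_supply · R_p/(R_s + R_p) = 3.66 × 0.09696 = 0.3549 V.
I(R4) = V_A / R4 = 0.3549/2.61 = 0.1360 mA.
(Equivalently: I_total = 0.2925 mA, then current-divider fraction G_k/ΣG = 0.4649.)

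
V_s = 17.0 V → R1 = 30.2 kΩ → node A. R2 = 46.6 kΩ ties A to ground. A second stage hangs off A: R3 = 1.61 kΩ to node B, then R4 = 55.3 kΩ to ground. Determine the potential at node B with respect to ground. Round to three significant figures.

V_B ≈ 7.58 V

Node A sees R2 in parallel with the series input of stage 2, R3 + R4 = 56.91 kΩ.
R2 ‖ (R3+R4) = 25.62 kΩ.
V_A = 17.0 × 25.62/(30.2 + 25.62) = 7.803 V.
V_B = V_A × 0.9717 = 7.582 V.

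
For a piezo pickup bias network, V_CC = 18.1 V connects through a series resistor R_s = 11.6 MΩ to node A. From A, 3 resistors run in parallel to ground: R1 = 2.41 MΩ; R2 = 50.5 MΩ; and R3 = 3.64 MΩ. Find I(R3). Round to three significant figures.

I ≈ 0.539 µA

Parallel bank: R_p = 1/(1/2.41 + 1/50.5 + 1/3.64) = 1.410 MΩ.
V_A = 18.1 × 1.410/13.01 = 1.961 V.
Branch current I = V_A/R3 = 1.961/3.64 = 0.5387 µA.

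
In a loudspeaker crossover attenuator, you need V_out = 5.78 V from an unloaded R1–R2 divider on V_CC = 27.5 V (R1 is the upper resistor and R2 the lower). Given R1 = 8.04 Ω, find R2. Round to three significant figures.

Required fraction k = V_out/V_CC = 0.2102.
So R2 = R1 · V_out/(V_CC − V_out) = 8.04 × 5.78/(27.5 − 5.78) = 8.04 × 0.2661 = 2.140 Ω.

R2 ≈ 2.14 Ω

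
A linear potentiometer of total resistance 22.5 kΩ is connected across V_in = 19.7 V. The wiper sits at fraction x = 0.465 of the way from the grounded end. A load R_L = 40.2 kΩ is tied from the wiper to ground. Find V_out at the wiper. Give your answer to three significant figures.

V_out ≈ 8.04 V

Split the track: R_lower = x·R_p = 10.46 kΩ, R_upper = (1−x)·R_p = 12.04 kΩ.
Lower segment in parallel with the load: 10.46 ‖ 40.2 = 8.302 kΩ.
Then V_out = V_in · 8.302/(12.04 + 8.302) = 8.041 V.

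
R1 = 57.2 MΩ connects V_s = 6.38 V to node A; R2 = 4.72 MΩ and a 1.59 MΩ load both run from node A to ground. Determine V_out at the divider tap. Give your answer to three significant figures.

The load sits in parallel with R2, giving an effective lower resistance R2' = R2·R_L/(R2+R_L) = 1.189 MΩ.
Then V_out = V_s · R2'/(R1 + R2') = 6.38 × 1.189/58.39 = 0.1300 V.
(Unloaded it would be 0.486 V; the load pulls it down.)

V_out ≈ 0.130 V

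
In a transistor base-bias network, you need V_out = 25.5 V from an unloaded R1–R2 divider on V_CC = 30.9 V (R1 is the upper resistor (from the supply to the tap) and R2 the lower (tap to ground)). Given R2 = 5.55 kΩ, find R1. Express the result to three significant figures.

R1 ≈ 1.18 kΩ

Required fraction k = V_out/V_CC = 0.8252.
R1 = R2·(1/k − 1) = 5.55 × 0.2118 = 1.175 kΩ.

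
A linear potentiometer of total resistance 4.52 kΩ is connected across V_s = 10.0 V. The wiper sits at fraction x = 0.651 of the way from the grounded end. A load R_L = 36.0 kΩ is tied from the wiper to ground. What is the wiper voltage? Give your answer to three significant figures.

Lower segment x·R_p = 2.943 kΩ; upper segment (1−x)·R_p = 1.577 kΩ.
(x·R_p) ‖ R_L = 2.720 kΩ.
Then V_out = V_s · 2.720/(1.577 + 2.720) = 6.329 V.

V_out ≈ 6.33 V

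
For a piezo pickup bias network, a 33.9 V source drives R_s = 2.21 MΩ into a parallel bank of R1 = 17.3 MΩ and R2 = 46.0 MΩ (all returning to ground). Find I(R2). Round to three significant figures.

I ≈ 0.627 µA

Equivalent of the parallel group: R_p = 12.57 MΩ.
V_A = 33.9 × 12.57/14.78 = 28.83 V.
I(R2) = V_A / R2 = 28.83/46.0 = 0.6268 µA.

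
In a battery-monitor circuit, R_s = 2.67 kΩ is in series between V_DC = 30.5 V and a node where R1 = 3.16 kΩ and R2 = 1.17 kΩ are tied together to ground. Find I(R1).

Combine the parallel branches: R_p = (1/3.16 + 1/1.17)⁻¹ = 0.8539 kΩ.
V_A by voltage divider: V_A = 30.5 × 0.8539/(2.67 + 0.8539) = 7.390 V.
I(R1) = V_A / R1 = 7.390/3.16 = 2.339 mA.
(Check via current divider: I_total = 8.655 mA; share G_k/ΣG = 0.2702 → same result.)

I ≈ 2.34 mA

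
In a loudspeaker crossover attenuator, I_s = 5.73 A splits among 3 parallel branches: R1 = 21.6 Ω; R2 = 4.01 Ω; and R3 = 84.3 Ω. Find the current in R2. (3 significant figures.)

Conductances: ΣG = 1/21.6 + 1/4.01 + 1/84.3 = 0.3075 (1/Ω).
R2 takes the fraction G_k/ΣG = 0.2494/0.3075 = 0.8109, so I = 5.73 × 0.8109 = 4.646 A.

I ≈ 4.65 A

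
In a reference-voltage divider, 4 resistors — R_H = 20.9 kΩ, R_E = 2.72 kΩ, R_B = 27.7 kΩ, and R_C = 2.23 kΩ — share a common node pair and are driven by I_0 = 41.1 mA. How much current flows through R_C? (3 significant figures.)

Conductances: ΣG = 1/20.9 + 1/2.72 + 1/27.7 + 1/2.23 = 0.9000 (1/kΩ).
R_C takes the fraction G_k/ΣG = 0.4484/0.9000 = 0.4982, so I = 41.1 × 0.4982 = 20.48 mA.

I ≈ 20.5 mA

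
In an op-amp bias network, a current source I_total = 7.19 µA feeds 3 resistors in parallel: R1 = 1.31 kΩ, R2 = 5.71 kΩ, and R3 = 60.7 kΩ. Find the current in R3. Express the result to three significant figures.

Conductances: ΣG = 1/1.31 + 1/5.71 + 1/60.7 = 0.9550 (1/kΩ).
By the current-divider rule, I = I_total · G_k/ΣG = 7.19 × 0.01725 = 0.1240 µA.

I ≈ 0.124 µA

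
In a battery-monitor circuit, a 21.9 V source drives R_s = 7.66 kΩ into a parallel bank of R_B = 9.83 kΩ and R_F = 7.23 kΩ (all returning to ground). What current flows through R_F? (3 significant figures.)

I ≈ 1.07 mA

Combine the parallel branches: R_p = (1/9.83 + 1/7.23)⁻¹ = 4.166 kΩ.
Node voltage V_A = V_DC · R_p/(R_s + R_p) = 21.9 × 0.3523 = 7.715 V.
I(R_F) = V_A / R_F = 7.715/7.23 = 1.067 mA.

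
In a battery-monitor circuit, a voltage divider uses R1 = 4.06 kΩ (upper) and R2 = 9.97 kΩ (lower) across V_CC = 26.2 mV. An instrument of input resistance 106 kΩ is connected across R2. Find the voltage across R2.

V_out ≈ 18.1 mV

R2 ‖ R_L = (9.97 × 106)/(9.97 + 106) = 9.113 kΩ.
Now apply the divider: V_out = 26.2 × 0.6918 = 18.12 mV.
(Unloaded it would be 18.6 mV; the load pulls it down.)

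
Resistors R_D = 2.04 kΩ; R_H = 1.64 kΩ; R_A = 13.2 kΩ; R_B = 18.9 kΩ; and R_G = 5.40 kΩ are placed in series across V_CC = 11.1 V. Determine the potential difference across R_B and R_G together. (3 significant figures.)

ΣR = 2.04 + 1.64 + 13.2 + 18.9 + 5.40 = 41.18 kΩ.
R_{R_B..R_G} = 18.9 + 5.40 = 24.30 kΩ.
Voltage divider: V = V_CC · (24.30 / 41.18) = 11.1 × 0.5901 = 6.550 V.

V ≈ 6.55 V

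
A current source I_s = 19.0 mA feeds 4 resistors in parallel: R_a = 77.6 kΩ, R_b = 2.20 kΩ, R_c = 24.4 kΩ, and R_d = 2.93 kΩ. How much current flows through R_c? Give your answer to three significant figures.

Total conductance ΣG = 1/77.6 + 1/2.20 + 1/24.4 + 1/2.93 = 0.8497 (units of 1/kΩ).
R_c takes the fraction G_k/ΣG = 0.04098/0.8497 = 0.04823, so I = 19.0 × 0.04823 = 0.9164 mA.

I ≈ 0.916 mA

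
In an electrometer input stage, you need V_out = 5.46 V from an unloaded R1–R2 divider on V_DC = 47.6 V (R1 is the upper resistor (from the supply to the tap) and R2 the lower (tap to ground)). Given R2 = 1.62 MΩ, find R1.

R1 ≈ 12.5 MΩ

Required fraction k = V_out/V_DC = 0.1147.
So R1 = R2 · (V_DC/V_out − 1) = 1.62 × (47.6/5.46 − 1) = 1.62 × 7.718 = 12.50 MΩ.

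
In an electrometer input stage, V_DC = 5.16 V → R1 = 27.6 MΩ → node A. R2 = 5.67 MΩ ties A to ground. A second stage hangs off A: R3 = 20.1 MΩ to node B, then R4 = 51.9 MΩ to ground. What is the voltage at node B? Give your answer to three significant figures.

The second stage (R3 + R4 = 72.00 MΩ) loads node A in parallel with R2.
R2 ‖ (R3+R4) = 5.256 MΩ.
First divider: V_A = V_DC · 5.256/(27.6 + 5.256) = 0.8255 V.
Then the unloaded second divider: V_B = V_A × R4/(R3+R4) = 0.8255 × 0.7208 = 0.5950 V.

V_B ≈ 0.595 V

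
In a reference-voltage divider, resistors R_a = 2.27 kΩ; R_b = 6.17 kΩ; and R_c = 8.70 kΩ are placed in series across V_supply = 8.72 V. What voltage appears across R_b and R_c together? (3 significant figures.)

V ≈ 7.57 V

ΣR = 2.27 + 6.17 + 8.70 = 17.14 kΩ.
R_{R_b..R_c} = 6.17 + 8.70 = 14.87 kΩ.
V = V_supply · R/ΣR = 8.72 × 0.8676 = 7.565 V.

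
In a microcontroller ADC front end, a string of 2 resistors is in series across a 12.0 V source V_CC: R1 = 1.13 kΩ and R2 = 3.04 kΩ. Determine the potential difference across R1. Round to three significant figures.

V ≈ 3.25 V

Series total: ΣR = 1.13 + 3.04 = 4.170 kΩ.
Voltage divider: V = V_CC · (1.130 / 4.170) = 12.0 × 0.2710 = 3.252 V.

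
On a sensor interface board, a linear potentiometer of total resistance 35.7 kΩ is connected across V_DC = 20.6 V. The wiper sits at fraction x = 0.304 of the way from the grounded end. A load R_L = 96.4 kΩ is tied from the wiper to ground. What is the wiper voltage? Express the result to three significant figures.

The pot divides into 24.85 kΩ above the wiper and 10.85 kΩ below.
Lower segment in parallel with the load: 10.85 ‖ 96.4 = 9.755 kΩ.
Loaded-divider output: V_out = 20.6 × 0.2819 = 5.807 V.

V_out ≈ 5.81 V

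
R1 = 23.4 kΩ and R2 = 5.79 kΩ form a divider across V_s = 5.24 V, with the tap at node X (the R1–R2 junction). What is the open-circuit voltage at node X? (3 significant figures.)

Open-circuit (no load on X): V_th = V_s · R2/(R1 + R2) = 5.24 × 5.79/(23.40 + 5.79) = 1.039 V.

V_th ≈ 1.04 V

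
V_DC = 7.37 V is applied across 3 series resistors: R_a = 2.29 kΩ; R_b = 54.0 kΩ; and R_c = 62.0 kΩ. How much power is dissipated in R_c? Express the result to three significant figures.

P ≈ 0.241 mW

Series current I = V_DC/ΣR = 7.37/118.3 = 0.06230 mA.
P = I²R = 0.003882 × 62.0 = 0.2407 mW.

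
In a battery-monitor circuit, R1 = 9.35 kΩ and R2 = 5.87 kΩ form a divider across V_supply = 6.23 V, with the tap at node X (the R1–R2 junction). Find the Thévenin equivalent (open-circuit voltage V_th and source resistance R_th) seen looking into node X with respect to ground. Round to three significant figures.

With X open, the divider is unloaded: V_th = 6.23 × 5.87/15.22 = 2.403 V.
Zeroing V_supply shorts the top of R1 to ground, so R_th = R1 ‖ R2 = 3.606 kΩ.

V_th ≈ 2.40 V, R_th ≈ 3.61 kΩ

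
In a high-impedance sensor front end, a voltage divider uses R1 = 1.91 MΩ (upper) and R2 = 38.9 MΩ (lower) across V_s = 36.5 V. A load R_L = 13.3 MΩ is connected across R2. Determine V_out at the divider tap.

V_out ≈ 30.6 V

The load sits in parallel with R2, giving an effective lower resistance R2' = R2·R_L/(R2+R_L) = 9.911 MΩ.
Then V_out = V_s · R2'/(R1 + R2') = 36.5 × 9.911/11.82 = 30.60 V.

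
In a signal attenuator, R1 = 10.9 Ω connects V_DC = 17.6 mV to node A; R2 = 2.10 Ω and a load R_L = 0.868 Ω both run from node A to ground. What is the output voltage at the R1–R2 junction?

R2 ‖ R_L = (2.10 × 0.868)/(2.10 + 0.868) = 0.6142 Ω.
Then V_out = V_DC · R2'/(R1 + R2') = 17.6 × 0.6142/11.51 = 0.9388 mV.

V_out ≈ 0.939 mV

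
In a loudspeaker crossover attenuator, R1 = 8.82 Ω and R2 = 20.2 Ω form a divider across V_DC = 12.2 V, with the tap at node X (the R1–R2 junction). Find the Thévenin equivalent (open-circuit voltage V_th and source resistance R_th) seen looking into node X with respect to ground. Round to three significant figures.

Open-circuit (no load on X): V_th = V_DC · R2/(R1 + R2) = 12.2 × 20.2/(8.820 + 20.2) = 8.492 V.
Zeroing V_DC shorts the top of R1 to ground, so R_th = R1 ‖ R2 = 6.139 Ω.

V_th ≈ 8.49 V, R_th ≈ 6.14 Ω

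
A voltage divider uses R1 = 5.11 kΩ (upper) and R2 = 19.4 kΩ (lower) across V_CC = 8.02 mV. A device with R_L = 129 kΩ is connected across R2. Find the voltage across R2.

The load sits in parallel with R2, giving an effective lower resistance R2' = R2·R_L/(R2+R_L) = 16.86 kΩ.
Then V_out = V_CC · R2'/(R1 + R2') = 8.02 × 16.86/21.97 = 6.155 mV.
(Unloaded it would be 6.35 mV; the load pulls it down.)

V_out ≈ 6.15 mV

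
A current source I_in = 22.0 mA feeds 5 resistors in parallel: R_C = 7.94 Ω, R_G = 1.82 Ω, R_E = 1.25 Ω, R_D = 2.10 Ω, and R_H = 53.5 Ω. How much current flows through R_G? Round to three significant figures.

I ≈ 6.14 mA

ΣG = 1/7.94 + 1/1.82 + 1/1.25 + 1/2.10 + 1/53.5 = 1.970.
R_G takes the fraction G_k/ΣG = 0.5495/1.970 = 0.2789, so I = 22.0 × 0.2789 = 6.135 mA.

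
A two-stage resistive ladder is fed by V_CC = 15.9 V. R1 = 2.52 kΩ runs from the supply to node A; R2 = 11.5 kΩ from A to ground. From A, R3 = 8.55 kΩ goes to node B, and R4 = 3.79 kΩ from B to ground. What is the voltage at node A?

The second stage (R3 + R4 = 12.34 kΩ) loads node A in parallel with R2.
R2 ‖ (R3+R4) = 5.953 kΩ.
So V_A = 15.9 × 0.7026 = 11.17 V.

V_A ≈ 11.2 V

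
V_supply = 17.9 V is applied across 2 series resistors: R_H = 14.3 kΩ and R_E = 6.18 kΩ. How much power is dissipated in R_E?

P ≈ 4.72 mW

The common current is I = 17.9/20.48 = 0.8740 mA.
V(R_E) = I·R = 5.401 V; P = V·I = 5.401 × 0.8740 = 4.721 mW.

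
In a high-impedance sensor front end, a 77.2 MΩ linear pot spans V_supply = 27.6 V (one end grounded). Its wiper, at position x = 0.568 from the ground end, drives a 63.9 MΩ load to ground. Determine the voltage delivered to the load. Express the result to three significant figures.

The pot divides into 33.35 MΩ above the wiper and 43.85 MΩ below.
Lower segment in parallel with the load: 43.85 ‖ 63.9 = 26.00 MΩ.
V_out = 27.6 × 26.00/(33.35 + 26.00) = 12.09 V.

V_out ≈ 12.1 V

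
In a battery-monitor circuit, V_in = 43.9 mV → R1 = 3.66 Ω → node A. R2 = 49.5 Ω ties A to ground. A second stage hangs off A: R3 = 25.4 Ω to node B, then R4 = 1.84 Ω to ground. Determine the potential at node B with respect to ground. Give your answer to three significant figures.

Looking into the second stage from A: R3 + R4 = 27.24 Ω appears in parallel with R2.
Effective lower resistance at A: R2 ‖ 27.24 = 17.57 Ω.
So V_A = 43.9 × 0.8276 = 36.33 mV.
V_B = V_A × 0.06755 = 2.454 mV.

V_B ≈ 2.45 mV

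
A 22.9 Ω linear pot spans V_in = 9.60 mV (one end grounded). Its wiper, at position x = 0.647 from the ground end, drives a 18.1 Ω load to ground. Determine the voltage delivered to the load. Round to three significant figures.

V_out ≈ 4.82 mV

Lower segment x·R_p = 14.82 Ω; upper segment (1−x)·R_p = 8.084 Ω.
Lower segment in parallel with the load: 14.82 ‖ 18.1 = 8.147 Ω.
Then V_out = V_in · 8.147/(8.084 + 8.147) = 4.819 mV.
(Unloaded: V_out = x·V_in = 6.21 mV.)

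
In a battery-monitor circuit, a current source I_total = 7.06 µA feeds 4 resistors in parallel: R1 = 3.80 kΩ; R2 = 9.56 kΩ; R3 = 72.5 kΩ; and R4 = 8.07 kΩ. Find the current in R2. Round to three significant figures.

Total conductance ΣG = 1/3.80 + 1/9.56 + 1/72.5 + 1/8.07 = 0.5055 (units of 1/kΩ).
Current divider: I(R2) = I_total · G_k/ΣG = 7.06 × (0.1046/0.5055) = 7.06 × 0.2069 = 1.461 µA.

I ≈ 1.46 µA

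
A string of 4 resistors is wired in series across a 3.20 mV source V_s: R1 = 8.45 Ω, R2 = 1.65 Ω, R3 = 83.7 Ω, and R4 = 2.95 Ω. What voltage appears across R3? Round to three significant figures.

V ≈ 2.77 mV

ΣR = 8.45 + 1.65 + 83.7 + 2.95 = 96.75 Ω.
By the voltage-divider rule, V = 3.20 × 83.70/96.75 = 2.768 mV.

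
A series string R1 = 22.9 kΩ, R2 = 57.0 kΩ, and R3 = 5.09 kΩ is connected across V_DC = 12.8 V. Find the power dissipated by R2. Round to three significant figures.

P ≈ 1.29 mW

The common current is I = 12.8/84.99 = 0.1506 mA.
P(R2) = I²·R2 = (0.1506)² × 57.0 = 1.293 mW.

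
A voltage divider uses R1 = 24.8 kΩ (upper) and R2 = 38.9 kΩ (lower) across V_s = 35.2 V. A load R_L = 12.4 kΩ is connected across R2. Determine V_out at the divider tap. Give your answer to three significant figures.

First combine the lower leg with the load: R2 ‖ R_L = 9.403 kΩ.
Then V_out = V_s · R2'/(R1 + R2') = 35.2 × 9.403/34.20 = 9.677 V.

V_out ≈ 9.68 V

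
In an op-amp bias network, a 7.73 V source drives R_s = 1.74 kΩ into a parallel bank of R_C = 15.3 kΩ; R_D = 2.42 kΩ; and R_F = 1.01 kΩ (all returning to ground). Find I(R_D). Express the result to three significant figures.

Combine the parallel branches: R_p = (1/15.3 + 1/2.42 + 1/1.01)⁻¹ = 0.6809 kΩ.
V_A by voltage divider: V_A = 7.73 × 0.6809/(1.74 + 0.6809) = 2.174 V.
I(R_D) = V_A / R_D = 2.174/2.42 = 0.8984 mA.
(Equivalently: I_total = 3.193 mA, then current-divider fraction G_k/ΣG = 0.2814.)

I ≈ 0.898 mA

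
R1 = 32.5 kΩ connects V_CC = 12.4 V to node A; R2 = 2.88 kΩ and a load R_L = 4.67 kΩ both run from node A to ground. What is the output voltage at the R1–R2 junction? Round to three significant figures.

V_out ≈ 0.644 V

First combine the lower leg with the load: R2 ‖ R_L = 1.781 kΩ.
Now apply the divider: V_out = 12.4 × 0.05196 = 0.6444 V.
(Unloaded it would be 1.01 V; the load pulls it down.)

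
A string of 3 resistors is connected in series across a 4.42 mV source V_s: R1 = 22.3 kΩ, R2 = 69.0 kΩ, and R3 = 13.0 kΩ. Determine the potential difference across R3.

Total series resistance ΣR = 22.3 + 69.0 + 13.0 = 104.3 kΩ.
V = V_s · R/ΣR = 4.42 × 0.1246 = 0.5509 mV.

V ≈ 0.551 mV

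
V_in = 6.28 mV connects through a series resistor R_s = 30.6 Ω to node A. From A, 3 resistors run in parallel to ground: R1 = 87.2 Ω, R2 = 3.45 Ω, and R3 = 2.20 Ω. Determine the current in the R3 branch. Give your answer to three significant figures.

I ≈ 0.118 mA

Parallel bank: R_p = 1/(1/87.2 + 1/3.45 + 1/2.20) = 1.323 Ω.
V_A = 6.28 × 1.323/31.92 = 0.2603 mV.
Branch current I = V_A/R3 = 0.2603/2.20 = 0.1183 mA.
(Equivalently: I_total = 0.1967 mA, then current-divider fraction G_k/ΣG = 0.6014.)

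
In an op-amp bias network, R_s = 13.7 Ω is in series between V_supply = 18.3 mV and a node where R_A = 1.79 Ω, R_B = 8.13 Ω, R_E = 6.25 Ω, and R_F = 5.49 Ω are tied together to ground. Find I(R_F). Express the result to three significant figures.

I ≈ 0.222 mA

Parallel bank: R_p = 1/(1/1.79 + 1/8.13 + 1/6.25 + 1/5.49) = 0.9767 Ω.
V_A = 18.3 × 0.9767/14.68 = 1.218 mV.
Branch current I = V_A/R_F = 1.218/5.49 = 0.2218 mA.
(Equivalently: I_total = 1.247 mA, then current-divider fraction G_k/ΣG = 0.1779.)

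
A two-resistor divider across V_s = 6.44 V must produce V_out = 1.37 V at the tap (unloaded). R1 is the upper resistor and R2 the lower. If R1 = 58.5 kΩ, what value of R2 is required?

The divider ratio is R2/(R1+R2) = 1.37/6.44 = 0.2127.
So R2 = R1 · V_out/(V_s − V_out) = 58.5 × 1.37/(6.44 − 1.37) = 58.5 × 0.2702 = 15.81 kΩ.

R2 ≈ 15.8 kΩ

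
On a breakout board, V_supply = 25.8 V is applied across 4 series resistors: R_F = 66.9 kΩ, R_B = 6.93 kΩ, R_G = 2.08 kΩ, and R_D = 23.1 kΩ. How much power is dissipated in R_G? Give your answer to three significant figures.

P ≈ 0.141 mW

ΣR = 99.01 kΩ → I = 25.8/99.01 = 0.2606 mA.
P = I²R = 0.06790 × 2.08 = 0.1412 mW.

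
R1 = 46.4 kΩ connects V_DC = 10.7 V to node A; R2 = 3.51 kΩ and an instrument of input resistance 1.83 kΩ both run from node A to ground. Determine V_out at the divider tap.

V_out ≈ 0.270 V

The load sits in parallel with R2, giving an effective lower resistance R2' = R2·R_L/(R2+R_L) = 1.203 kΩ.
Now apply the divider: V_out = 10.7 × 0.02527 = 0.2704 V.
(Unloaded it would be 0.752 V; the load pulls it down.)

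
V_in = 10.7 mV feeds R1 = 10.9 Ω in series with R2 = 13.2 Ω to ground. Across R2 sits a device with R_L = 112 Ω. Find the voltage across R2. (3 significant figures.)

V_out ≈ 5.56 mV

The load sits in parallel with R2, giving an effective lower resistance R2' = R2·R_L/(R2+R_L) = 11.81 Ω.
Then V_out = V_in · R2'/(R1 + R2') = 10.7 × 11.81/22.71 = 5.564 mV.
(Unloaded it would be 5.86 mV; the load pulls it down.)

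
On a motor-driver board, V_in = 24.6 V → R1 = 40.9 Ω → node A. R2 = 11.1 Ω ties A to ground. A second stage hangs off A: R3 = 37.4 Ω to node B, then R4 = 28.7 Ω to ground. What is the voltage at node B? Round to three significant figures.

Looking into the second stage from A: R3 + R4 = 66.10 Ω appears in parallel with R2.
Effective lower resistance at A: R2 ‖ 66.10 = 9.504 Ω.
So V_A = 24.6 × 0.1886 = 4.638 V.
Then the unloaded second divider: V_B = V_A × R4/(R3+R4) = 4.638 × 0.4342 = 2.014 V.

V_B ≈ 2.01 V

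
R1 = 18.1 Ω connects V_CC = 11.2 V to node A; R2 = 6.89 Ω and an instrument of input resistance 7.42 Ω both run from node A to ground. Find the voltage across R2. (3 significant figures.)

V_out ≈ 1.85 V

The load sits in parallel with R2, giving an effective lower resistance R2' = R2·R_L/(R2+R_L) = 3.573 Ω.
Voltage divider with the loaded lower leg: V_out = 11.2 × 3.573/(18.1 + 3.573) = 11.2 × 0.1648 = 1.846 V.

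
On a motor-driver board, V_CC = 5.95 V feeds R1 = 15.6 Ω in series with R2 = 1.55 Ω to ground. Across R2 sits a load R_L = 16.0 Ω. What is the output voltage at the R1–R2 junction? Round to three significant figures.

V_out ≈ 0.494 V

The load sits in parallel with R2, giving an effective lower resistance R2' = R2·R_L/(R2+R_L) = 1.413 Ω.
Voltage divider with the loaded lower leg: V_out = 5.95 × 1.413/(15.6 + 1.413) = 5.95 × 0.08306 = 0.4942 V.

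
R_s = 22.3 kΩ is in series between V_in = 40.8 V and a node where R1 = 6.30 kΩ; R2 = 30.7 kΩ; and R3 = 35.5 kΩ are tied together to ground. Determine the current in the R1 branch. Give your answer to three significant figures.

Combine the parallel branches: R_p = (1/6.30 + 1/30.7 + 1/35.5)⁻¹ = 4.556 kΩ.
V_A by voltage divider: V_A = 40.8 × 4.556/(22.3 + 4.556) = 6.922 V.
I(R1) = V_A / R1 = 6.922/6.30 = 1.099 mA.

I ≈ 1.10 mA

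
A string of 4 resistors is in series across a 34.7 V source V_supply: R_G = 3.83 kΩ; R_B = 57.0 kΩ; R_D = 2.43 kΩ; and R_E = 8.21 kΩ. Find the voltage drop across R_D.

V ≈ 1.18 V

ΣR = 3.83 + 57.0 + 2.43 + 8.21 = 71.47 kΩ.
V = V_supply · R/ΣR = 34.7 × 0.03400 = 1.180 V.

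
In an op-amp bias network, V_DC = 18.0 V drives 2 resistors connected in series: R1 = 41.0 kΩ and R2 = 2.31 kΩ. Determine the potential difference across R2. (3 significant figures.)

Series total: ΣR = 41.0 + 2.31 = 43.31 kΩ.
Voltage divider: V = V_DC · (2.310 / 43.31) = 18.0 × 0.05334 = 0.9601 V.

V ≈ 0.960 V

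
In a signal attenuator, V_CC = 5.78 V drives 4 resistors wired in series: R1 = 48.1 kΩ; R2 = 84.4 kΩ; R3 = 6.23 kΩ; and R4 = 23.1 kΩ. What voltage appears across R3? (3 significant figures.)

Series total: ΣR = 48.1 + 84.4 + 6.23 + 23.1 = 161.8 kΩ.
V = V_CC · R/ΣR = 5.78 × 0.03850 = 0.2225 V.

V ≈ 0.223 V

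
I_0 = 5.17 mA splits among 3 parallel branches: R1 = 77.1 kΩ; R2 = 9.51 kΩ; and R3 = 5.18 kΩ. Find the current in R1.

I ≈ 0.215 mA

Conductances: ΣG = 1/77.1 + 1/9.51 + 1/5.18 = 0.3112 (1/kΩ).
R1 takes the fraction G_k/ΣG = 0.01297/0.3112 = 0.04168, so I = 5.17 × 0.04168 = 0.2155 mA.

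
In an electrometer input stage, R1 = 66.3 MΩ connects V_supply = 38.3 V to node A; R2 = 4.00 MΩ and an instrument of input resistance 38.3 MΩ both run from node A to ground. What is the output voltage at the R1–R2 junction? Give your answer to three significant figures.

First combine the lower leg with the load: R2 ‖ R_L = 3.622 MΩ.
Voltage divider with the loaded lower leg: V_out = 38.3 × 3.622/(66.3 + 3.622) = 38.3 × 0.05180 = 1.984 V.
(Unloaded it would be 2.18 V; the load pulls it down.)

V_out ≈ 1.98 V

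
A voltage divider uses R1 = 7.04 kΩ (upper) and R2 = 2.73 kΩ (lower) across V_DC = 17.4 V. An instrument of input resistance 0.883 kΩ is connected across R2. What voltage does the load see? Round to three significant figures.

V_out ≈ 1.51 V

The load sits in parallel with R2, giving an effective lower resistance R2' = R2·R_L/(R2+R_L) = 0.6672 kΩ.
Voltage divider with the loaded lower leg: V_out = 17.4 × 0.6672/(7.04 + 0.6672) = 17.4 × 0.08657 = 1.506 V.
(Unloaded it would be 4.86 V; the load pulls it down.)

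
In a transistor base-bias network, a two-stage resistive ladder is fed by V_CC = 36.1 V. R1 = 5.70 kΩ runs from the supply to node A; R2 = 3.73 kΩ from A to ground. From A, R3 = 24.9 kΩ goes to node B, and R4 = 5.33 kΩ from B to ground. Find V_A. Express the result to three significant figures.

Node A sees R2 in parallel with the series input of stage 2, R3 + R4 = 30.23 kΩ.
R2 ‖ (R3+R4) = 3.320 kΩ.
First divider: V_A = V_CC · 3.320/(5.70 + 3.320) = 13.29 V.

V_A ≈ 13.3 V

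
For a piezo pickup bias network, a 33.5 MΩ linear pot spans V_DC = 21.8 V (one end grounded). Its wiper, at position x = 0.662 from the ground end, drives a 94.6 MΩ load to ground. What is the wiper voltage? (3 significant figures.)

V_out ≈ 13.4 V

Lower segment x·R_p = 22.18 MΩ; upper segment (1−x)·R_p = 11.32 MΩ.
Lower segment in parallel with the load: 22.18 ‖ 94.6 = 17.97 MΩ.
V_out = 21.8 × 17.97/(11.32 + 17.97) = 13.37 V.
(Unloaded: V_out = x·V_DC = 14.4 V.)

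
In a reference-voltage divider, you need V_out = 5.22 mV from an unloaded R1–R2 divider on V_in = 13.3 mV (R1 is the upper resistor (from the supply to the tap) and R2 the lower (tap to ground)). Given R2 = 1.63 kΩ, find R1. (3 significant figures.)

R1 ≈ 2.52 kΩ

The divider ratio is R2/(R1+R2) = 5.22/13.3 = 0.3925.
R1 = R2·(1/k − 1) = 1.63 × 1.548 = 2.523 kΩ.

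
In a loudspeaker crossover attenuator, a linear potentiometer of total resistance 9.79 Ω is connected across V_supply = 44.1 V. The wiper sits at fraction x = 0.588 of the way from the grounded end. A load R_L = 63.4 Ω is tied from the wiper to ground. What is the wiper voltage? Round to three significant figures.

Split the track: R_lower = x·R_p = 5.757 Ω, R_upper = (1−x)·R_p = 4.033 Ω.
Lower segment in parallel with the load: 5.757 ‖ 63.4 = 5.277 Ω.
Loaded-divider output: V_out = 44.1 × 0.5668 = 25.00 V.
(Unloaded: V_out = x·V_supply = 25.9 V.)

V_out ≈ 25.0 V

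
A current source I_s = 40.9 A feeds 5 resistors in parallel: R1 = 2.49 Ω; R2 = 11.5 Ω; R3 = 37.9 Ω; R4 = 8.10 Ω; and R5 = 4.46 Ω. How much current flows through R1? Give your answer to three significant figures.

Conductances: ΣG = 1/2.49 + 1/11.5 + 1/37.9 + 1/8.10 + 1/4.46 = 0.8626 (1/Ω).
Current divider: I(R1) = I_s · G_k/ΣG = 40.9 × (0.4016/0.8626) = 40.9 × 0.4656 = 19.04 A.

I ≈ 19.0 A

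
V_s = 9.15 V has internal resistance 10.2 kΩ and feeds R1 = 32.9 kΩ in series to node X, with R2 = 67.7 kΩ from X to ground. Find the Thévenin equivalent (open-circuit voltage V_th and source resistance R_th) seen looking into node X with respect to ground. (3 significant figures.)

R1' = 10.2 + 32.9 = 43.10 kΩ (source resistance + R1).
V_th is the unloaded tap voltage: V_s · R2/(R1'+R2) = 9.15 × 0.6110 = 5.591 V.
Zeroing V_s shorts the top of R1' to ground, so R_th = R1' ‖ R2 = 26.33 kΩ.

V_th ≈ 5.59 V, R_th ≈ 26.3 kΩ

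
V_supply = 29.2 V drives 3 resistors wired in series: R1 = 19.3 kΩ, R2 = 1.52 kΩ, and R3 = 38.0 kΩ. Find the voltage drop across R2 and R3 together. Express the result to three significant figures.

Total series resistance ΣR = 19.3 + 1.52 + 38.0 = 58.82 kΩ.
R_{R2..R3} = 1.52 + 38.0 = 39.52 kΩ.
V = V_supply · R/ΣR = 29.2 × 0.6719 = 19.62 V.

V ≈ 19.6 V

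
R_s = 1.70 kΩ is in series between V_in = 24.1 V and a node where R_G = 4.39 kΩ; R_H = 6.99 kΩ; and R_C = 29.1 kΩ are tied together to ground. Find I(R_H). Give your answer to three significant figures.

Equivalent of the parallel group: R_p = 2.468 kΩ.
Node voltage V_A = V_in · R_p/(R_s + R_p) = 24.1 × 0.5921 = 14.27 V.
I(R_H) = V_A / R_H = 14.27/6.99 = 2.041 mA.
(Equivalently: I_total = 5.782 mA, then current-divider fraction G_k/ΣG = 0.3530.)

I ≈ 2.04 mA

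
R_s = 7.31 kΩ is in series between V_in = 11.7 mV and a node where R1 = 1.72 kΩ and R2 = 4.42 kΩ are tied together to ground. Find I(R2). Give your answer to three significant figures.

I ≈ 0.383 µA

Combine the parallel branches: R_p = (1/1.72 + 1/4.42)⁻¹ = 1.238 kΩ.
V_A by voltage divider: V_A = 11.7 × 1.238/(7.31 + 1.238) = 1.695 mV.
Branch current I = V_A/R2 = 1.695/4.42 = 0.3834 µA.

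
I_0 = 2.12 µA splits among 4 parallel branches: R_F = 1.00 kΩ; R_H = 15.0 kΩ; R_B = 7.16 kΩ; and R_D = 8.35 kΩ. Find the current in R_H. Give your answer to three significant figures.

I ≈ 0.107 µA

ΣG = 1/1.00 + 1/15.0 + 1/7.16 + 1/8.35 = 1.326.
R_H takes the fraction G_k/ΣG = 0.06667/1.326 = 0.05027, so I = 2.12 × 0.05027 = 0.1066 µA.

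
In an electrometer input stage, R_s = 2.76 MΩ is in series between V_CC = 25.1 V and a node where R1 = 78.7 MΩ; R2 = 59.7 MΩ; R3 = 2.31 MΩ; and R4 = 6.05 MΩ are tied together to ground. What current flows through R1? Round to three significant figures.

Parallel bank: R_p = 1/(1/78.7 + 1/59.7 + 1/2.31 + 1/6.05) = 1.593 MΩ.
V_A by voltage divider: V_A = 25.1 × 1.593/(2.76 + 1.593) = 9.186 V.
I(R1) = V_A / R1 = 9.186/78.7 = 0.1167 µA.

I ≈ 0.117 µA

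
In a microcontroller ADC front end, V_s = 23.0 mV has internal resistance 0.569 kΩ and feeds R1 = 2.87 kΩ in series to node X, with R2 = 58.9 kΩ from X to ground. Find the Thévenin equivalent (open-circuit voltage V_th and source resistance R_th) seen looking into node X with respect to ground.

V_th ≈ 21.7 mV, R_th ≈ 3.25 kΩ

R1' = 0.569 + 2.87 = 3.439 kΩ (source resistance + R1).
With X open, the divider is unloaded: V_th = 23.0 × 58.9/62.34 = 21.73 mV.
With V_s suppressed (replaced by a short), R_th = R1' ‖ R2 = (3.439 × 58.9)/(3.439 + 58.9) = 3.249 kΩ.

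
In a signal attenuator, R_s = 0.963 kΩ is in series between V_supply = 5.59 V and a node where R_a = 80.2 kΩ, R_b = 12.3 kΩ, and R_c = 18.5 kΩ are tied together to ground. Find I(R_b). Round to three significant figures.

I ≈ 0.398 mA

Combine the parallel branches: R_p = (1/80.2 + 1/12.3 + 1/18.5)⁻¹ = 6.765 kΩ.
V_A = 5.59 × 6.765/7.728 = 4.893 V.
I(R_b) = V_A / R_b = 4.893/12.3 = 0.3978 mA.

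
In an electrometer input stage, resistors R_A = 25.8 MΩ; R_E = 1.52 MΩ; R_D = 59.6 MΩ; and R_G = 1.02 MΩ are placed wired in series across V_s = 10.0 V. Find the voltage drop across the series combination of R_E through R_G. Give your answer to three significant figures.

V ≈ 7.07 V

Series total: ΣR = 25.8 + 1.52 + 59.6 + 1.02 = 87.94 MΩ.
R_{R_E..R_G} = 1.52 + 59.6 + 1.02 = 62.14 MΩ.
By the voltage-divider rule, V = 10.0 × 62.14/87.94 = 7.066 V.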